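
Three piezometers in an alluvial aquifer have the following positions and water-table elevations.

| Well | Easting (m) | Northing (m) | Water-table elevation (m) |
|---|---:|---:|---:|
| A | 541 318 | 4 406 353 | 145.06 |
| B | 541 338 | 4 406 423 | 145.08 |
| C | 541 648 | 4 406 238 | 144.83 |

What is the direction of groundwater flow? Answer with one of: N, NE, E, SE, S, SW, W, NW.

Differences from A: to B (Δx, Δy, Δh) = (20, 70, +0.02); to C = (330, -115, -0.23).
Solve a·Δx + b·Δy = Δh: det = 20·(-115) − 330·70 = -25400.
∂h/∂x = [(+0.02)·(-115) − (-0.23)·70] / -25400 = -0.0005433
∂h/∂y = [20·(-0.23) − 330·(+0.02)] / -25400 = +0.0004409
Flow = −∇h = (+0.0005433 east, -0.0004409 north), which points southeast.

SE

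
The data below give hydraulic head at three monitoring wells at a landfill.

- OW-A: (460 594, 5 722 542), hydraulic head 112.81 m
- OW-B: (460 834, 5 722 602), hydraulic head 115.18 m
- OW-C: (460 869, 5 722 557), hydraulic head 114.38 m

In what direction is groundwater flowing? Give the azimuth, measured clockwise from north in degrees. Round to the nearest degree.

192°

Taking OW-A as reference: OW-B−OW-A = (240, 60, +2.37); OW-C−OW-A = (275, 15, +1.57).
Determinant of the coordinate differences = 240·15 − 275·60 = -12900.
∂h/∂x = [(+2.37)·15 − (+1.57)·60] / -12900 = +0.004547
∂h/∂y = [240·(+1.57) − 275·(+2.37)] / -12900 = +0.02131
Flow direction (−∇h) has components (-0.004547 E, -0.02131 N).
Azimuth = atan2(E, N) = atan2(-0.004547, -0.02131) = 192.0° ≈ 192°.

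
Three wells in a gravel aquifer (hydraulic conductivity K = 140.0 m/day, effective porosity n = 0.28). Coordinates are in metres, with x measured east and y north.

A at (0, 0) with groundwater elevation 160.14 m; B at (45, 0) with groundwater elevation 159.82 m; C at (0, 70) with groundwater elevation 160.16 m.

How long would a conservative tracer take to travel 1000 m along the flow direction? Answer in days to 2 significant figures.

280 days

∂h/∂x = (159.82 − 160.14) / (45 − 0) = -0.007111
∂h/∂y = (160.16 − 160.14) / (70 − 0) = +0.0002857
|∇h| = √(-0.007111² + 0.0002857²) = 0.007117
Seepage velocity v = K·i/n = 140.0 × 0.007117 / 0.28 = 3.558 m/day.
t = 1000 / 3.558 = 281.1 days.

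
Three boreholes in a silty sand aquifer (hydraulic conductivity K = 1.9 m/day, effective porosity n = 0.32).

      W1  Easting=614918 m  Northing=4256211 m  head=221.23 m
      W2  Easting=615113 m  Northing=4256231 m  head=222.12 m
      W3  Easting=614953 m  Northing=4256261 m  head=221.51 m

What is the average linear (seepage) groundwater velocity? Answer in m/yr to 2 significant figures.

11 m/yr

With h = a·x + b·y + c and W1 as origin, the differences give:
  195·a + 20·b = +0.89
  35·a + 50·b = +0.28
Eliminate b (×50 and ×20, subtract): 9050·a = 38.900 → a = ∂h/∂x = +0.004298
Back-substitute: b = ∂h/∂y = +0.002591.
|∇h| = √(0.004298² + 0.002591²) = 0.005019
Seepage velocity v = K·i/n = 1.9 × 0.005019 / 0.32 = 0.0298 m/day = 10.88 m/yr.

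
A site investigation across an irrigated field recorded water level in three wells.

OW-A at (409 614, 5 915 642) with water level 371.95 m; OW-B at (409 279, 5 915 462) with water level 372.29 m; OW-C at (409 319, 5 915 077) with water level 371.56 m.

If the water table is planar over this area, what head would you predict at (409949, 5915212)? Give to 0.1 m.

Differences from OW-A: to OW-B (Δx, Δy, Δh) = (-335, -180, +0.34); to OW-C = (-295, -565, -0.39).
Solve a·Δx + b·Δy = Δh: det = (-335)·(-565) − (-295)·(-180) = 136175.
∂h/∂x = [(+0.34)·(-565) − (-0.39)·(-180)] / 136175 = -0.001926
∂h/∂y = [(-335)·(-0.39) − (-295)·(+0.34)] / 136175 = +0.001696
h(409949, 5915212) = 371.95 + (-0.001926)·(335) + (+0.001696)·(-430) = 371.95 -0.645 -0.729 = 370.575 m.

370.6 m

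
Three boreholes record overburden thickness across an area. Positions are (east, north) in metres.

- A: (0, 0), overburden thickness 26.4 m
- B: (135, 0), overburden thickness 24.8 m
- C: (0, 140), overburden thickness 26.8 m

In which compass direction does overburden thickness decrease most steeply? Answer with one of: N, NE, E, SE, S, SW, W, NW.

E

∂d/∂x = (24.8 − 26.4) / (135 − 0) = -0.01185
∂d/∂y = (26.8 − 26.4) / (140 − 0) = +0.002857
Steepest decrease is along −∇f = (+0.01185 E, -0.002857 N) → east.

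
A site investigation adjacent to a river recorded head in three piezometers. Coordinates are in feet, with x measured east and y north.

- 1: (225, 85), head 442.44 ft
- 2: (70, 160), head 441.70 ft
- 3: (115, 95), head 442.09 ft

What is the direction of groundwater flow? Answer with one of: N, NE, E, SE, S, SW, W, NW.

NW

With h = a·x + b·y + c and 1 as origin, the differences give:
  (-155)·a + 75·b = -0.74
  (-110)·a + 10·b = -0.35
Eliminate b (×10 and ×75, subtract): 6700·a = 18.850 → a = ∂h/∂x = +0.002813
Back-substitute: b = ∂h/∂y = -0.004052.
Flow = −∇h = (-0.002813 east, +0.004052 north), which points northwest.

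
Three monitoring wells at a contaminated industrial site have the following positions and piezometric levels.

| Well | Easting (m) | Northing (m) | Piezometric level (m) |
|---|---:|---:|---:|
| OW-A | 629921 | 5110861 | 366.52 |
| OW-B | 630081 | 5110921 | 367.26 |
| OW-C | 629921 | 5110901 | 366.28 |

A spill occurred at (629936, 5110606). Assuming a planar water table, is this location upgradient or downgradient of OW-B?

upgradient

With h = a·x + b·y + c and OW-A as origin, the differences give:
  160·a + 60·b = +0.74
  0·a + 40·b = -0.24
Eliminate b (×40 and ×60, subtract): 6400·a = 44.000 → a = ∂h/∂x = +0.006875
Back-substitute: b = ∂h/∂y = -0.006000.
Head at (629936, 5110606) = 366.52 + (+0.006875)·(15) + (-0.006000)·(-255) = 368.15 m.
That is higher than the 367.26 m at OW-B, so the point is upgradient.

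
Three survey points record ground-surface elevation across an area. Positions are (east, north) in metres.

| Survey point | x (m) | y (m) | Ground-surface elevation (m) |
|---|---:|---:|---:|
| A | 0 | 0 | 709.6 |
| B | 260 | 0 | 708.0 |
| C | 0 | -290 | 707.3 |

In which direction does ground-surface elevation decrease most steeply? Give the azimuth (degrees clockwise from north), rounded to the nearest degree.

142°

∂z/∂x = (708.0 − 709.6) / (260 − 0) = -0.006154
∂z/∂y = (707.3 − 709.6) / (-290 − 0) = +0.007931
Steepest decrease is along −∇f: components (+0.006154 E, -0.007931 N).
Azimuth = atan2(+0.006154, -0.007931) = 142.2° ≈ 142°.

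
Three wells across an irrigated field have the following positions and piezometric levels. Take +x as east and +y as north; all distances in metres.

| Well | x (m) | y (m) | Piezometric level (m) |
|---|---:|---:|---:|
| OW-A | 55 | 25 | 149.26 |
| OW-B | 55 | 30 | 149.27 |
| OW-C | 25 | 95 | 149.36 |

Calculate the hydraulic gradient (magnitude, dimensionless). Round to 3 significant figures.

0.00240

Taking OW-A as reference: OW-B−OW-A = (0, 5, +0.01); OW-C−OW-A = (-30, 70, +0.10).
Solve a·Δx + b·Δy = Δh: det = 0·70 − (-30)·5 = 150.
∂h/∂x = [(+0.01)·70 − (+0.10)·5] / 150 = +0.001333
∂h/∂y = [0·(+0.10) − (-30)·(+0.01)] / 150 = +0.002000
|∇h| = √(0.001333² + 0.002000²) = 0.002404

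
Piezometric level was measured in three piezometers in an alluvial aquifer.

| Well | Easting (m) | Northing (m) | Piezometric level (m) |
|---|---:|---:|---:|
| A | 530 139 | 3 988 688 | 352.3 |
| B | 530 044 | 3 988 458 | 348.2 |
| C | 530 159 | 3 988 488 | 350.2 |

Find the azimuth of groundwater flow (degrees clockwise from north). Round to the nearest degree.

230°

Differences from A: to B (Δx, Δy, Δh) = (-95, -230, -4.1); to C = (20, -200, -2.1).
Determinant of the coordinate differences = (-95)·(-200) − 20·(-230) = 23600.
∂h/∂x = [(-4.1)·(-200) − (-2.1)·(-230)] / 23600 = +0.01428
∂h/∂y = [(-95)·(-2.1) − 20·(-4.1)] / 23600 = +0.01193
Flow direction (−∇h) has components (-0.01428 E, -0.01193 N).
Azimuth = atan2(E, N) = atan2(-0.01428, -0.01193) = 230.1° ≈ 230°.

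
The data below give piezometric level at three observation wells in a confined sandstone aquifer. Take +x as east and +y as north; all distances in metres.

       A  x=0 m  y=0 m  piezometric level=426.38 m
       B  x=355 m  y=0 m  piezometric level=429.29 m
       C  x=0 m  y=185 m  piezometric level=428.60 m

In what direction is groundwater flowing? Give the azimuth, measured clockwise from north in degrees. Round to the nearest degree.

214°

∂h/∂x = (429.29 − 426.38) / (355 − 0) = +0.008197
∂h/∂y = (428.60 − 426.38) / (185 − 0) = +0.01200
Flow direction (−∇h) has components (-0.008197 E, -0.01200 N).
Azimuth = atan2(E, N) = atan2(-0.008197, -0.01200) = 214.3° ≈ 214°.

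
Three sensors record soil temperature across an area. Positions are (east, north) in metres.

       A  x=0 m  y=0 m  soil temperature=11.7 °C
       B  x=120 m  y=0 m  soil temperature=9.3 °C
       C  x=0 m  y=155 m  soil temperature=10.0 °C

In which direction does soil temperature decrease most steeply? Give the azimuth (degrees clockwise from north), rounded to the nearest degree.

061°

∂T/∂x = (9.3 − 11.7) / (120 − 0) = -0.02000
∂T/∂y = (10.0 − 11.7) / (155 − 0) = -0.01097
Steepest decrease is along −∇f: components (+0.02000 E, +0.01097 N).
Azimuth = atan2(+0.02000, +0.01097) = 61.3° ≈ 061°.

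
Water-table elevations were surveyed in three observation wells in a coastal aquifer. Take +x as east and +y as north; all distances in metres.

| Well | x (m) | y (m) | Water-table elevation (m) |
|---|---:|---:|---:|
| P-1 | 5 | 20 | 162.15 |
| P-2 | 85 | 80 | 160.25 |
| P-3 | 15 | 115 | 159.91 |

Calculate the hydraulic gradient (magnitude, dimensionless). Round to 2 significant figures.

0.024

Differences from P-1: to P-2 (Δx, Δy, Δh) = (80, 60, -1.90); to P-3 = (10, 95, -2.24).
Solve a·Δx + b·Δy = Δh: det = 80·95 − 10·60 = 7000.
∂h/∂x = [(-1.90)·95 − (-2.24)·60] / 7000 = -0.006586
∂h/∂y = [80·(-2.24) − 10·(-1.90)] / 7000 = -0.02289
|∇h| = √(-0.006586² + -0.02289²) = 0.02382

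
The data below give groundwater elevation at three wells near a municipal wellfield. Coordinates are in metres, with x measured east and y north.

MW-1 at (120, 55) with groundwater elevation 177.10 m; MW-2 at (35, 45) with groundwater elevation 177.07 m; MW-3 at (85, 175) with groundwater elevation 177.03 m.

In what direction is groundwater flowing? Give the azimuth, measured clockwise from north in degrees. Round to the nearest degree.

Taking MW-1 as reference: MW-2−MW-1 = (-85, -10, -0.03); MW-3−MW-1 = (-35, 120, -0.07).
Solve a·Δx + b·Δy = Δh: det = (-85)·120 − (-35)·(-10) = -10550.
∂h/∂x = [(-0.03)·120 − (-0.07)·(-10)] / -10550 = +0.0004076
∂h/∂y = [(-85)·(-0.07) − (-35)·(-0.03)] / -10550 = -0.0004645
Flow direction (−∇h) has components (-0.0004076 E, +0.0004645 N).
Azimuth = atan2(E, N) = atan2(-0.0004076, +0.0004645) = 318.7° ≈ 319°.

319°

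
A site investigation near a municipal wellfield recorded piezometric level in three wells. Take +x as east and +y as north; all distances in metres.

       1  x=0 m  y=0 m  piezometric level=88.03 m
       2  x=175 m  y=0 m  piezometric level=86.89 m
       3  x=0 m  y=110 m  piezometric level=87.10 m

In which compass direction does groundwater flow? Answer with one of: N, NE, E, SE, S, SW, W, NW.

∂h/∂x = (86.89 − 88.03) / (175 − 0) = -0.006514
∂h/∂y = (87.10 − 88.03) / (110 − 0) = -0.008455
Flow = −∇h = (+0.006514 east, +0.008455 north), which points northeast.

NE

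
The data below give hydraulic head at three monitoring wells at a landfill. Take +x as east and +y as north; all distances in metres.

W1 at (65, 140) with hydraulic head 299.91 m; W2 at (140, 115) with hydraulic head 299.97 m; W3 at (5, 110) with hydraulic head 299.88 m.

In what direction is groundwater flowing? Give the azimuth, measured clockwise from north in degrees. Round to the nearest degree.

298°

With h = a·x + b·y + c and W1 as origin, the differences give:
  75·a + (-25)·b = +0.06
  (-60)·a + (-30)·b = -0.03
Eliminate b (×(-30) and ×(-25), subtract): -3750·a = -2.550 → a = ∂h/∂x = +0.0006800
Back-substitute: b = ∂h/∂y = -0.0003600.
Flow direction (−∇h) has components (-0.0006800 E, +0.0003600 N).
Azimuth = atan2(E, N) = atan2(-0.0006800, +0.0003600) = 297.9° ≈ 298°.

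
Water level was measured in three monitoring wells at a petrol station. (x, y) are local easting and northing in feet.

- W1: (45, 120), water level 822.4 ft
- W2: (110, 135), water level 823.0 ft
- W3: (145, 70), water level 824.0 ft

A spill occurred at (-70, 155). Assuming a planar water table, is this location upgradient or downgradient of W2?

With h = a·x + b·y + c and W1 as origin, the differences give:
  65·a + 15·b = +0.6
  100·a + (-50)·b = +1.6
Eliminate b (×(-50) and ×15, subtract): -4750·a = -54.00 → a = ∂h/∂x = +0.01137
Back-substitute: b = ∂h/∂y = -0.009263.
Head at (-70, 155) = 822.4 + (+0.01137)·(-115) + (-0.009263)·(35) = 820.77 ft.
That is lower than the 823.0 ft at W2, so the point is downgradient.

downgradient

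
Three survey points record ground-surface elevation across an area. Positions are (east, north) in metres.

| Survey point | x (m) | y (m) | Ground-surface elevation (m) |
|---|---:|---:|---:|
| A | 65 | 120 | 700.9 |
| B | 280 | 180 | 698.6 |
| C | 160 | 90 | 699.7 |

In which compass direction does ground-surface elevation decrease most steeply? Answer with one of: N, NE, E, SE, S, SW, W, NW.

With z = a·x + b·y + c and A as origin, the differences give:
  215·a + 60·b = -2.3
  95·a + (-30)·b = -1.2
Eliminate b (×(-30) and ×60, subtract): -12150·a = 141.00 → a = ∂z/∂x = -0.01160
Back-substitute: b = ∂z/∂y = +0.003251.
Steepest decrease is along −∇f = (+0.01160 E, -0.003251 N) → east.

E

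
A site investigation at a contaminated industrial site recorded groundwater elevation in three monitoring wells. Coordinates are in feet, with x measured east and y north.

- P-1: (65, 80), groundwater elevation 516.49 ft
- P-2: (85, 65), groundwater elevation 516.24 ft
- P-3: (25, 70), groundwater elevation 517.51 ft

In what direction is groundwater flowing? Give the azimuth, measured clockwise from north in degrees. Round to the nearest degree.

Taking P-1 as reference: P-2−P-1 = (20, -15, -0.25); P-3−P-1 = (-40, -10, +1.02).
Solve a·Δx + b·Δy = Δh: det = 20·(-10) − (-40)·(-15) = -800.
∂h/∂x = [(-0.25)·(-10) − (+1.02)·(-15)] / -800 = -0.02225
∂h/∂y = [20·(+1.02) − (-40)·(-0.25)] / -800 = -0.01300
Flow direction (−∇h) has components (+0.02225 E, +0.01300 N).
Azimuth = atan2(E, N) = atan2(+0.02225, +0.01300) = 59.7° ≈ 060°.

060°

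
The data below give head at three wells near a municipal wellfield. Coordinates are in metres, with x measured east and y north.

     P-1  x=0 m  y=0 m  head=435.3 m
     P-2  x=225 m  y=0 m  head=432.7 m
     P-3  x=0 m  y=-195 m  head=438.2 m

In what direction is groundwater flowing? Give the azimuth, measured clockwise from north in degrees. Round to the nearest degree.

∂h/∂x = (432.7 − 435.3) / (225 − 0) = -0.01156
∂h/∂y = (438.2 − 435.3) / (-195 − 0) = -0.01487
Flow direction (−∇h) has components (+0.01156 E, +0.01487 N).
Azimuth = atan2(E, N) = atan2(+0.01156, +0.01487) = 37.8° ≈ 038°.

038°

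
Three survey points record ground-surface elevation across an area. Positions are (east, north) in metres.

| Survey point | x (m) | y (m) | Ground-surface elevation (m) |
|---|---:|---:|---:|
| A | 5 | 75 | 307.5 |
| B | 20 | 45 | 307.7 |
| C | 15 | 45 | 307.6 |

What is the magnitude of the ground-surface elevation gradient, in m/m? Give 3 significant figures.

Three-point gradient (reference A): Δ to B = (15, -30, +0.2), Δ to C = (10, -30, +0.1).
∂z/∂x = +0.02000, ∂z/∂y = +0.003333 (det = -150).
|∇f| = √(0.02000² + 0.003333²) = 0.02028 m/m

0.0203 m/m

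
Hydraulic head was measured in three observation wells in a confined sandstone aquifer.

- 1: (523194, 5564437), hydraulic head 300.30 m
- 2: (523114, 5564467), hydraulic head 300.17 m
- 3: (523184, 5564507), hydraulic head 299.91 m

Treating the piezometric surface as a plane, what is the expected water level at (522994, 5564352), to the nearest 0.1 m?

With h = a·x + b·y + c and 1 as origin, the differences give:
  (-80)·a + 30·b = -0.13
  (-10)·a + 70·b = -0.39
Eliminate b (×70 and ×30, subtract): -5300·a = 2.600 → a = ∂h/∂x = -0.0004906
Back-substitute: b = ∂h/∂y = -0.005642.
h(522994, 5564352) = 300.30 + (-0.0004906)·(-200) + (-0.005642)·(-85) = 300.30 +0.098 +0.480 = 300.878 m.

300.9 m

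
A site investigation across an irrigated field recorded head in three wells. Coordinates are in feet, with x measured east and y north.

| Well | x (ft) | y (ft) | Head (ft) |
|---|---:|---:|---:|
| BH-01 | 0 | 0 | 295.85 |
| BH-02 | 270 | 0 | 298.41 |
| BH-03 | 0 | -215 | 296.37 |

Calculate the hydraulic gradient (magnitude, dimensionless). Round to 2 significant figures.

0.0098

∂h/∂x = (298.41 − 295.85) / (270 − 0) = +0.009481
∂h/∂y = (296.37 − 295.85) / (-215 − 0) = -0.002419
|∇h| = √(0.009481² + -0.002419²) = 0.009785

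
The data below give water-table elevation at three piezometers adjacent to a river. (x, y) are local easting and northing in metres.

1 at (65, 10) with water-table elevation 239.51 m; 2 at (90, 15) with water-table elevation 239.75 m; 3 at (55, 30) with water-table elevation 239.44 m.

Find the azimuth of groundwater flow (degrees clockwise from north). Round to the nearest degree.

Differences from 1: to 2 (Δx, Δy, Δh) = (25, 5, +0.24); to 3 = (-10, 20, -0.07).
Determinant of the coordinate differences = 25·20 − (-10)·5 = 550.
∂h/∂x = [(+0.24)·20 − (-0.07)·5] / 550 = +0.009364
∂h/∂y = [25·(-0.07) − (-10)·(+0.24)] / 550 = +0.001182
Flow direction (−∇h) has components (-0.009364 E, -0.001182 N).
Azimuth = atan2(E, N) = atan2(-0.009364, -0.001182) = 262.8° ≈ 263°.

263°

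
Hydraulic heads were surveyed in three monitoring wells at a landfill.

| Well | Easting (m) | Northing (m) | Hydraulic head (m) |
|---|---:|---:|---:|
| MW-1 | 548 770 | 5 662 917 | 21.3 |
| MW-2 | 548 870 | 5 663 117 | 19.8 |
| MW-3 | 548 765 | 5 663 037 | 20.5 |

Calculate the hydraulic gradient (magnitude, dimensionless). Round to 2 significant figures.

Three-point gradient (reference MW-1): Δ to MW-2 = (100, 200, -1.5), Δ to MW-3 = (-5, 120, -0.8).
∂h/∂x = -0.001538, ∂h/∂y = -0.006731 (det = 13000).
|∇h| = √(-0.001538² + -0.006731²) = 0.006904

0.0069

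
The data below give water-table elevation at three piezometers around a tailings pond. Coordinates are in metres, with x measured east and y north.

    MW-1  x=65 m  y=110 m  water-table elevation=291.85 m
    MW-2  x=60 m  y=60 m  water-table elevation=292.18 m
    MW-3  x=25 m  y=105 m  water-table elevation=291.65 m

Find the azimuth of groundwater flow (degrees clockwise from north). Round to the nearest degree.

321°

With h = a·x + b·y + c and MW-1 as origin, the differences give:
  (-5)·a + (-50)·b = +0.33
  (-40)·a + (-5)·b = -0.20
Eliminate b (×(-5) and ×(-50), subtract): -1975·a = -11.650 → a = ∂h/∂x = +0.005899
Back-substitute: b = ∂h/∂y = -0.007190.
Flow direction (−∇h) has components (-0.005899 E, +0.007190 N).
Azimuth = atan2(E, N) = atan2(-0.005899, +0.007190) = 320.6° ≈ 321°.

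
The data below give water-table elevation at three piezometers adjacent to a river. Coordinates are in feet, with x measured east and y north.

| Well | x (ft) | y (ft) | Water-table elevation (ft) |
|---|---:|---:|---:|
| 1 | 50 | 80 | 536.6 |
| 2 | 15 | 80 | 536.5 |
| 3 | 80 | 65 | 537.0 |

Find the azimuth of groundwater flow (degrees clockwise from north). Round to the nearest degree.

352°

Differences from 1: to 2 (Δx, Δy, Δh) = (-35, 0, -0.1); to 3 = (30, -15, +0.4).
Determinant of the coordinate differences = (-35)·(-15) − 30·0 = 525.
∂h/∂x = [(-0.1)·(-15) − (+0.4)·0] / 525 = +0.002857
∂h/∂y = [(-35)·(+0.4) − 30·(-0.1)] / 525 = -0.02095
Flow direction (−∇h) has components (-0.002857 E, +0.02095 N).
Azimuth = atan2(E, N) = atan2(-0.002857, +0.02095) = 352.2° ≈ 352°.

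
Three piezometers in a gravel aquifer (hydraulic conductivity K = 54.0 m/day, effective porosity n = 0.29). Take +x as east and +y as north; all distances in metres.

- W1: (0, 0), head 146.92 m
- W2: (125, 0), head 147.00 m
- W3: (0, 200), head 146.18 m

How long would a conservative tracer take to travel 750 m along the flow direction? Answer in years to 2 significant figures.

∂h/∂x = (147.00 − 146.92) / (125 − 0) = +0.0006400
∂h/∂y = (146.18 − 146.92) / (200 − 0) = -0.003700
|∇h| = √(0.0006400² + -0.003700²) = 0.003755
Seepage velocity v = K·i/n = 54.0 × 0.003755 / 0.29 = 0.6992 m/day.
t = 750 / 0.6992 = 1073 days = 2.94 years.

2.9 years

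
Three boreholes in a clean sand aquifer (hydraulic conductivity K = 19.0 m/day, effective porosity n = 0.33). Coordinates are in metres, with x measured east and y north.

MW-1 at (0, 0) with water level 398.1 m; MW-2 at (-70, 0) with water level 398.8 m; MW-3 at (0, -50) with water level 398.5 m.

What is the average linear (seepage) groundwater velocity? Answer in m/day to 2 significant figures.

0.74 m/day

∂h/∂x = (398.8 − 398.1) / (-70 − 0) = -0.010000
∂h/∂y = (398.5 − 398.1) / (-50 − 0) = -0.008000
|∇h| = √(-0.010000² + -0.008000²) = 0.01281
Seepage velocity v = K·i/n = 19.0 × 0.01281 / 0.33 = 0.7375 m/day.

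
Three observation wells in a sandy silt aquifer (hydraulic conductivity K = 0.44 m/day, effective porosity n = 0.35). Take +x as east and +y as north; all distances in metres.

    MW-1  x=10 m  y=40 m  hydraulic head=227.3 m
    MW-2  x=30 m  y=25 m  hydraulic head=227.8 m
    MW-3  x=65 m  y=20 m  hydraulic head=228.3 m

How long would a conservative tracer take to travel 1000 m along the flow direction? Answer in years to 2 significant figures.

With h = a·x + b·y + c and MW-1 as origin, the differences give:
  20·a + (-15)·b = +0.5
  55·a + (-20)·b = +1.0
Eliminate b (×(-20) and ×(-15), subtract): 425·a = 5.00 → a = ∂h/∂x = +0.01176
Back-substitute: b = ∂h/∂y = -0.01765.
|∇h| = √(0.01176² + -0.01765²) = 0.02121
Seepage velocity v = K·i/n = 0.44 × 0.02121 / 0.35 = 0.02666 m/day.
t = 1000 / 0.02666 = 3.751e+04 days = 103 years.

100 years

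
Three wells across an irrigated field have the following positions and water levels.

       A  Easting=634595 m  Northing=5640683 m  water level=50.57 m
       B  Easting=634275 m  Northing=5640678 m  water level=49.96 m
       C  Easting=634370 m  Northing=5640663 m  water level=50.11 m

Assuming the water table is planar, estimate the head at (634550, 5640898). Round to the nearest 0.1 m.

50.9 m

Taking A as reference: B−A = (-320, -5, -0.61); C−A = (-225, -20, -0.46).
Determinant of the coordinate differences = (-320)·(-20) − (-225)·(-5) = 5275.
∂h/∂x = [(-0.61)·(-20) − (-0.46)·(-5)] / 5275 = +0.001877
∂h/∂y = [(-320)·(-0.46) − (-225)·(-0.61)] / 5275 = +0.001886
h(634550, 5640898) = 50.57 + (+0.001877)·(-45) + (+0.001886)·(215) = 50.57 -0.084 +0.406 = 50.891 m.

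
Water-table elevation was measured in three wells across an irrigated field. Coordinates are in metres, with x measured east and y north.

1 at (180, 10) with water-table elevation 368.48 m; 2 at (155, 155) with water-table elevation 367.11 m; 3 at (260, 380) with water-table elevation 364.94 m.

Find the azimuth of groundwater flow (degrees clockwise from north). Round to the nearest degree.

002°

Taking 1 as reference: 2−1 = (-25, 145, -1.37); 3−1 = (80, 370, -3.54).
Solve a·Δx + b·Δy = Δh: det = (-25)·370 − 80·145 = -20850.
∂h/∂x = [(-1.37)·370 − (-3.54)·145] / -20850 = -0.0003070
∂h/∂y = [(-25)·(-3.54) − 80·(-1.37)] / -20850 = -0.009501
Flow direction (−∇h) has components (+0.0003070 E, +0.009501 N).
Azimuth = atan2(E, N) = atan2(+0.0003070, +0.009501) = 1.9° ≈ 002°.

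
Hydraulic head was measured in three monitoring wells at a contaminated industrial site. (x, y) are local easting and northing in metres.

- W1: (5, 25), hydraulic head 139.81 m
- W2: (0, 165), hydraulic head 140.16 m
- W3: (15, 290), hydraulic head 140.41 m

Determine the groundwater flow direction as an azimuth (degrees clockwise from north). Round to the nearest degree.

127°

Differences from W1: to W2 (Δx, Δy, Δh) = (-5, 140, +0.35); to W3 = (10, 265, +0.60).
Solve a·Δx + b·Δy = Δh: det = (-5)·265 − 10·140 = -2725.
∂h/∂x = [(+0.35)·265 − (+0.60)·140] / -2725 = -0.003211
∂h/∂y = [(-5)·(+0.60) − 10·(+0.35)] / -2725 = +0.002385
Flow direction (−∇h) has components (+0.003211 E, -0.002385 N).
Azimuth = atan2(E, N) = atan2(+0.003211, -0.002385) = 126.6° ≈ 127°.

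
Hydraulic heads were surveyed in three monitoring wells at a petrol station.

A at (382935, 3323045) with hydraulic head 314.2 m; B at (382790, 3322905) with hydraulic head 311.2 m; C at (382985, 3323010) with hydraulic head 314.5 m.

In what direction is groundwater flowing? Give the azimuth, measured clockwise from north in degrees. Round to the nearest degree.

234°

Taking A as reference: B−A = (-145, -140, -3.0); C−A = (50, -35, +0.3).
Determinant of the coordinate differences = (-145)·(-35) − 50·(-140) = 12075.
∂h/∂x = [(-3.0)·(-35) − (+0.3)·(-140)] / 12075 = +0.01217
∂h/∂y = [(-145)·(+0.3) − 50·(-3.0)] / 12075 = +0.008820
Flow direction (−∇h) has components (-0.01217 E, -0.008820 N).
Azimuth = atan2(E, N) = atan2(-0.01217, -0.008820) = 234.1° ≈ 234°.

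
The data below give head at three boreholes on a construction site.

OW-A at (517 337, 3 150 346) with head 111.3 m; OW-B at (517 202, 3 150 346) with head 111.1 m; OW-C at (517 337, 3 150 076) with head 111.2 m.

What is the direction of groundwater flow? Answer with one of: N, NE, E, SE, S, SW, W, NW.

W

∂h/∂x = (111.1 − 111.3) / (517202 − 517337) = +0.001481
∂h/∂y = (111.2 − 111.3) / (3150076 − 3150346) = +0.0003704
Flow = −∇h = (-0.001481 east, -0.0003704 north), which points west.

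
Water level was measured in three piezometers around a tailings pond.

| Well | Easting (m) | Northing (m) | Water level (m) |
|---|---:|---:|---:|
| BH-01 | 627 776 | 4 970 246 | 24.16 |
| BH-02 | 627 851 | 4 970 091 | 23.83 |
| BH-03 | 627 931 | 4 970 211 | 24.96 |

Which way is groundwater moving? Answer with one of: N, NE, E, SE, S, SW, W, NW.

SW

Three-point gradient (reference BH-01): Δ to BH-02 = (75, -155, -0.33), Δ to BH-03 = (155, -35, +0.80).
∂h/∂x = +0.006334, ∂h/∂y = +0.005194 (det = 21400).
Flow = −∇h = (-0.006334 east, -0.005194 north), which points southwest.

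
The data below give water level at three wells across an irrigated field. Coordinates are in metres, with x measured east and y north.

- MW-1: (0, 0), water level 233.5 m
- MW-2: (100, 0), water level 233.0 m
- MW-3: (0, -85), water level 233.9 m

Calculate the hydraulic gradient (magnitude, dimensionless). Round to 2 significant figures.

0.0069

∂h/∂x = (233.0 − 233.5) / (100 − 0) = -0.005000
∂h/∂y = (233.9 − 233.5) / (-85 − 0) = -0.004706
|∇h| = √(-0.005000² + -0.004706²) = 0.006866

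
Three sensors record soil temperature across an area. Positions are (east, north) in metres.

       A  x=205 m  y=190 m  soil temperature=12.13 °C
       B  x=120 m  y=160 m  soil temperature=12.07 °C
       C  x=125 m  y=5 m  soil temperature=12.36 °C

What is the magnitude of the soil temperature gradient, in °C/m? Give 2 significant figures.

0.0023 °C/m

Differences from A: to B (Δx, Δy, Δh) = (-85, -30, -0.06); to C = (-80, -185, +0.23).
Determinant of the coordinate differences = (-85)·(-185) − (-80)·(-30) = 13325.
∂T/∂x = [(-0.06)·(-185) − (+0.23)·(-30)] / 13325 = +0.001351
∂T/∂y = [(-85)·(+0.23) − (-80)·(-0.06)] / 13325 = -0.001827
|∇f| = √(0.001351² + -0.001827²) = 0.002272 °C/m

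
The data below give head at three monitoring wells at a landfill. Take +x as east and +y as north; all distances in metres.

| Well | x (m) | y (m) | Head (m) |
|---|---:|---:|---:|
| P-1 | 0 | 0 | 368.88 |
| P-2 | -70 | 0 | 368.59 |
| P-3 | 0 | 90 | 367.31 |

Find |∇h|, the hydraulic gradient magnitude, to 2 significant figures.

0.018

∂h/∂x = (368.59 − 368.88) / (-70 − 0) = +0.004143
∂h/∂y = (367.31 − 368.88) / (90 − 0) = -0.01744
|∇h| = √(0.004143² + -0.01744²) = 0.01793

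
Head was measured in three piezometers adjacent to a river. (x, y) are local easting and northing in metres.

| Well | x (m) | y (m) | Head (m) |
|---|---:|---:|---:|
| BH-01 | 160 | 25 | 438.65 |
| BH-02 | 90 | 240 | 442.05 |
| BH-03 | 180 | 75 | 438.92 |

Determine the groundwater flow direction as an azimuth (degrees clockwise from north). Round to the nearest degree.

Taking BH-01 as reference: BH-02−BH-01 = (-70, 215, +3.40); BH-03−BH-01 = (20, 50, +0.27).
Solve a·Δx + b·Δy = Δh: det = (-70)·50 − 20·215 = -7800.
∂h/∂x = [(+3.40)·50 − (+0.27)·215] / -7800 = -0.01435
∂h/∂y = [(-70)·(+0.27) − 20·(+3.40)] / -7800 = +0.01114
Flow direction (−∇h) has components (+0.01435 E, -0.01114 N).
Azimuth = atan2(E, N) = atan2(+0.01435, -0.01114) = 127.8° ≈ 128°.

128°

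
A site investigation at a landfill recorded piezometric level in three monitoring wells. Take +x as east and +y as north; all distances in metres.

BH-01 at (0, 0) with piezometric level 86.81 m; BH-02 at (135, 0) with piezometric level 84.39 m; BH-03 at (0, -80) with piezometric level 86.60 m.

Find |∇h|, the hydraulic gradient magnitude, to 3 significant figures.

∂h/∂x = (84.39 − 86.81) / (135 − 0) = -0.01793
∂h/∂y = (86.60 − 86.81) / (-80 − 0) = +0.002625
|∇h| = √(-0.01793² + 0.002625²) = 0.01812

0.0181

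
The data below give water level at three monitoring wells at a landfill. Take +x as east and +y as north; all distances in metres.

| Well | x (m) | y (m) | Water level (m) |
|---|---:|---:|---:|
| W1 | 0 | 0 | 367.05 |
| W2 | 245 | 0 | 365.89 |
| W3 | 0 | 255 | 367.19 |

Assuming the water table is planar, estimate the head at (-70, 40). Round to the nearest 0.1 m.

∂h/∂x = (365.89 − 367.05) / (245 − 0) = -0.004735
∂h/∂y = (367.19 − 367.05) / (255 − 0) = +0.0005490
h(-70, 40) = 367.05 + (-0.004735)·(-70) + (+0.0005490)·(40) = 367.05 +0.331 +0.022 = 367.403 m.

367.4 m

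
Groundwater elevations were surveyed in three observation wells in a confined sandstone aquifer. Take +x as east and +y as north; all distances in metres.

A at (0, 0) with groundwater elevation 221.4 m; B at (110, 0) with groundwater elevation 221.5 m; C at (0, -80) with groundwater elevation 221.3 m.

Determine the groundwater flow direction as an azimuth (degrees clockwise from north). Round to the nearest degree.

216°

∂h/∂x = (221.5 − 221.4) / (110 − 0) = +0.0009091
∂h/∂y = (221.3 − 221.4) / (-80 − 0) = +0.001250
Flow direction (−∇h) has components (-0.0009091 E, -0.001250 N).
Azimuth = atan2(E, N) = atan2(-0.0009091, -0.001250) = 216.0° ≈ 216°.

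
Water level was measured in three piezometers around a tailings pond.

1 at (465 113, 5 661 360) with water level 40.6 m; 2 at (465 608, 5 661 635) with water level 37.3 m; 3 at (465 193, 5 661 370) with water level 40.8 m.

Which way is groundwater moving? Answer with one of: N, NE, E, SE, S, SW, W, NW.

N

Taking 1 as reference: 2−1 = (495, 275, -3.3); 3−1 = (80, 10, +0.2).
Solve a·Δx + b·Δy = Δh: det = 495·10 − 80·275 = -17050.
∂h/∂x = [(-3.3)·10 − (+0.2)·275] / -17050 = +0.005161
∂h/∂y = [495·(+0.2) − 80·(-3.3)] / -17050 = -0.02129
Flow = −∇h = (-0.005161 east, +0.02129 north), which points north.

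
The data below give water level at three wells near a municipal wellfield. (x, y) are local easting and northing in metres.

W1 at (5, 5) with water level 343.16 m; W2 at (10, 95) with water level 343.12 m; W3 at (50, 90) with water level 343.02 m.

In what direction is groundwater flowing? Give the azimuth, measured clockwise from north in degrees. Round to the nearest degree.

Taking W1 as reference: W2−W1 = (5, 90, -0.04); W3−W1 = (45, 85, -0.14).
Solve a·Δx + b·Δy = Δh: det = 5·85 − 45·90 = -3625.
∂h/∂x = [(-0.04)·85 − (-0.14)·90] / -3625 = -0.002538
∂h/∂y = [5·(-0.14) − 45·(-0.04)] / -3625 = -0.0003034
Flow direction (−∇h) has components (+0.002538 E, +0.0003034 N).
Azimuth = atan2(E, N) = atan2(+0.002538, +0.0003034) = 83.2° ≈ 083°.

083°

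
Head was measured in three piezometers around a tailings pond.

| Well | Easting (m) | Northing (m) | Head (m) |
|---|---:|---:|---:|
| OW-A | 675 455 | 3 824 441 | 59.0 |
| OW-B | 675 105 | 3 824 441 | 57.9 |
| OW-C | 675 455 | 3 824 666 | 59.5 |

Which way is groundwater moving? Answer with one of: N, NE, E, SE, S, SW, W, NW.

∂h/∂x = (57.9 − 59.0) / (675105 − 675455) = +0.003143
∂h/∂y = (59.5 − 59.0) / (3824666 − 3824441) = +0.002222
Flow = −∇h = (-0.003143 east, -0.002222 north), which points southwest.

SW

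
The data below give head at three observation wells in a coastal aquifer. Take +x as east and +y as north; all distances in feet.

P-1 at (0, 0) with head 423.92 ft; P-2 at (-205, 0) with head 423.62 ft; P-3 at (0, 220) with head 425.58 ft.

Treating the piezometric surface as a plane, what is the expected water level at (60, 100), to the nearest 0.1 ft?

424.8 ft

∂h/∂x = (423.62 − 423.92) / (-205 − 0) = +0.001463
∂h/∂y = (425.58 − 423.92) / (220 − 0) = +0.007545
h(60, 100) = 423.92 + (+0.001463)·(60) + (+0.007545)·(100) = 423.92 +0.088 +0.755 = 424.762 ft.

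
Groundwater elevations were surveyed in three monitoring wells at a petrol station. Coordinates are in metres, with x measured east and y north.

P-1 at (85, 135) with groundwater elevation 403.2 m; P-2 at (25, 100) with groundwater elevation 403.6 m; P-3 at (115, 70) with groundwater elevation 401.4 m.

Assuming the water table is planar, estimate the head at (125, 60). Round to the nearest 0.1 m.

With h = a·x + b·y + c and P-1 as origin, the differences give:
  (-60)·a + (-35)·b = +0.4
  30·a + (-65)·b = -1.8
Eliminate b (×(-65) and ×(-35), subtract): 4950·a = -89.00 → a = ∂h/∂x = -0.01798
Back-substitute: b = ∂h/∂y = +0.01939.
h(125, 60) = 403.2 + (-0.01798)·(40) + (+0.01939)·(-75) = 403.2 -0.719 -1.455 = 401.026 m.

401.0 m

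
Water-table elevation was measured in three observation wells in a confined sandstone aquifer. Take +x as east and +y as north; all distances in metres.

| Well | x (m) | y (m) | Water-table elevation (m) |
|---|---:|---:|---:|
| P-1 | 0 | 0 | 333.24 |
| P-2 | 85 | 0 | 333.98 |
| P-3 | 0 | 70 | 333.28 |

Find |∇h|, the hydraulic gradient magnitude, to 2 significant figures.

0.0087

∂h/∂x = (333.98 − 333.24) / (85 − 0) = +0.008706
∂h/∂y = (333.28 − 333.24) / (70 − 0) = +0.0005714
|∇h| = √(0.008706² + 0.0005714²) = 0.008725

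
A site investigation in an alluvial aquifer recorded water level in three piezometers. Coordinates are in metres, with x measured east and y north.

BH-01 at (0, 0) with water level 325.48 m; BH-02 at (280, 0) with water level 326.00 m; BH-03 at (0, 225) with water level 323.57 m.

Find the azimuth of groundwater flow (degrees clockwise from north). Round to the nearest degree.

348°

∂h/∂x = (326.00 − 325.48) / (280 − 0) = +0.001857
∂h/∂y = (323.57 − 325.48) / (225 − 0) = -0.008489
Flow direction (−∇h) has components (-0.001857 E, +0.008489 N).
Azimuth = atan2(E, N) = atan2(-0.001857, +0.008489) = 347.7° ≈ 348°.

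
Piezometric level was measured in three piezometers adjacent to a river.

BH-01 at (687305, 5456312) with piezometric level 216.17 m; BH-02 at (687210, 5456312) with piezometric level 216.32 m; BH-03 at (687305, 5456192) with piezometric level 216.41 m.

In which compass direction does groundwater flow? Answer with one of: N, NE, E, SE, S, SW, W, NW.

NE

∂h/∂x = (216.32 − 216.17) / (687210 − 687305) = -0.001579
∂h/∂y = (216.41 − 216.17) / (5456192 − 5456312) = -0.002000
Flow = −∇h = (+0.001579 east, +0.002000 north), which points northeast.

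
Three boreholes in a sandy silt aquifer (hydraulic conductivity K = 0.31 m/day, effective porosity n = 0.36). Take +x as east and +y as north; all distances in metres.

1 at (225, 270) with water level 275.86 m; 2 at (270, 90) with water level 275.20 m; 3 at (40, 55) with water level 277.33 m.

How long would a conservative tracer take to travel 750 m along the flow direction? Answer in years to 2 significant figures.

With h = a·x + b·y + c and 1 as origin, the differences give:
  45·a + (-180)·b = -0.66
  (-185)·a + (-215)·b = +1.47
Eliminate b (×(-215) and ×(-180), subtract): -42975·a = 406.500 → a = ∂h/∂x = -0.009459
Back-substitute: b = ∂h/∂y = +0.001302.
|∇h| = √(-0.009459² + 0.001302²) = 0.009548
Seepage velocity v = K·i/n = 0.31 × 0.009548 / 0.36 = 0.008222 m/day.
t = 750 / 0.008222 = 9.122e+04 days = 250 years.

250 years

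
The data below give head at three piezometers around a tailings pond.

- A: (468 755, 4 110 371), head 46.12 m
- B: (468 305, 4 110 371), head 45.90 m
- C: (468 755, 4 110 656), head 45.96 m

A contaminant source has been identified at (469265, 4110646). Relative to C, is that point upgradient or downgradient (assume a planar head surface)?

∂h/∂x = (45.90 − 46.12) / (468305 − 468755) = +0.0004889
∂h/∂y = (45.96 − 46.12) / (4110656 − 4110371) = -0.0005614
Head at (469265, 4110646) = 46.12 + (+0.0004889)·(510) + (-0.0005614)·(275) = 46.21 m.
That is higher than the 45.96 m at C, so the point is upgradient.

upgradient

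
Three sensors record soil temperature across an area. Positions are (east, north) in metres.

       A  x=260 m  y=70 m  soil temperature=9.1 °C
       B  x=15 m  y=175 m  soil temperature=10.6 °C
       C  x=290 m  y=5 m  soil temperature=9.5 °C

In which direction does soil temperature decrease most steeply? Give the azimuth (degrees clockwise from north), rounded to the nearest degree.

With T = a·x + b·y + c and A as origin, the differences give:
  (-245)·a + 105·b = +1.5
  30·a + (-65)·b = +0.4
Eliminate b (×(-65) and ×105, subtract): 12775·a = -139.50 → a = ∂T/∂x = -0.01092
Back-substitute: b = ∂T/∂y = -0.01119.
Steepest decrease is along −∇f: components (+0.01092 E, +0.01119 N).
Azimuth = atan2(+0.01092, +0.01119) = 44.3° ≈ 044°.

044°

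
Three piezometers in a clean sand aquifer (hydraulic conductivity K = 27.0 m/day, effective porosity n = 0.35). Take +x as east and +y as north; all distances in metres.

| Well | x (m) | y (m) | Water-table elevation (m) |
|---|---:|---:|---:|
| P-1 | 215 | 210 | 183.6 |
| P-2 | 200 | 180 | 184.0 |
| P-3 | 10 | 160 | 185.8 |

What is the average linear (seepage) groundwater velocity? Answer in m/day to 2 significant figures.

0.96 m/day

Taking P-1 as reference: P-2−P-1 = (-15, -30, +0.4); P-3−P-1 = (-205, -50, +2.2).
Determinant of the coordinate differences = (-15)·(-50) − (-205)·(-30) = -5400.
∂h/∂x = [(+0.4)·(-50) − (+2.2)·(-30)] / -5400 = -0.008519
∂h/∂y = [(-15)·(+2.2) − (-205)·(+0.4)] / -5400 = -0.009074
|∇h| = √(-0.008519² + -0.009074²) = 0.01245
Seepage velocity v = K·i/n = 27.0 × 0.01245 / 0.35 = 0.9604 m/day.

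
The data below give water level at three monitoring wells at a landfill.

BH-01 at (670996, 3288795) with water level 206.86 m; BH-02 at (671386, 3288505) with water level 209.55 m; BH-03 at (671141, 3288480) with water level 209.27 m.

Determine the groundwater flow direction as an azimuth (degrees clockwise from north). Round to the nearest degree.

Differences from BH-01: to BH-02 (Δx, Δy, Δh) = (390, -290, +2.69); to BH-03 = (145, -315, +2.41).
Determinant of the coordinate differences = 390·(-315) − 145·(-290) = -80800.
∂h/∂x = [(+2.69)·(-315) − (+2.41)·(-290)] / -80800 = +0.001837
∂h/∂y = [390·(+2.41) − 145·(+2.69)] / -80800 = -0.006805
Flow direction (−∇h) has components (-0.001837 E, +0.006805 N).
Azimuth = atan2(E, N) = atan2(-0.001837, +0.006805) = 344.9° ≈ 345°.

345°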